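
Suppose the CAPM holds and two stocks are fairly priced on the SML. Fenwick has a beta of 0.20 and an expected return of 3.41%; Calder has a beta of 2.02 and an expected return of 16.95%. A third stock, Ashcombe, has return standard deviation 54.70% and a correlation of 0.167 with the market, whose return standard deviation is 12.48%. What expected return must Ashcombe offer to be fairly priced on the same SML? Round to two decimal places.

MRP = (16.95% − 3.41%) / (2.02 − 0.20) = 7.4396%
R_f = 3.41% − 0.20 × 7.4396% = 1.9221%
β_Ashcombe = ρ·σ_i/σ_m = 0.167 × 54.70 / 12.48 = 0.7320
E(R_Ashcombe) = R_f + β × MRP = 1.9221% + 0.7320 × 7.4396% = 7.37%

7.37%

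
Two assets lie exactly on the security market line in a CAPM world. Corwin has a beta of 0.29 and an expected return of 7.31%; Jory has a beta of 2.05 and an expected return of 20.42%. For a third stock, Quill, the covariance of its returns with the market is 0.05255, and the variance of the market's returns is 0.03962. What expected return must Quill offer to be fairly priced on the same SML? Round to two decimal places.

MRP = (20.42% − 7.31%) / (2.05 − 0.29) = 7.4489%
R_f = 7.31% − 0.29 × 7.4489% = 5.1498%
β_Quill = Cov / Var(R_m) = 0.05255 / 0.03962 = 1.3264
E(R_Quill) = R_f + β × MRP = 5.1498% + 1.3264 × 7.4489% = 15.03%

15.03%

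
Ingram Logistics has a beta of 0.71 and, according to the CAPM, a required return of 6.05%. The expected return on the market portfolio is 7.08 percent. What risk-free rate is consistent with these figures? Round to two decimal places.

E(R) = R_f + β(E(R_m) − R_f) = R_f(1 − β) + β·E(R_m)
6.05% = R_f × (1 − 0.71) + 0.71 × 7.08%
6.05% = R_f × 0.29 + 5.0268%
R_f = (6.05% − 5.0268%) / 0.29 = 3.53%

3.53%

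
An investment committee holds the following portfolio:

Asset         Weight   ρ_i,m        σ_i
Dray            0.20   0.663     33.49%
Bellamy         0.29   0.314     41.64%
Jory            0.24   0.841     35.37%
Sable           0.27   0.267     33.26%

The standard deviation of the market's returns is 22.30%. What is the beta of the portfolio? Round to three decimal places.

0.797

β_Dray = 0.663 × 33.49% / 22.30% = 0.9957
β_Bellamy = 0.314 × 41.64% / 22.30% = 0.5863
β_Jory = 0.841 × 35.37% / 22.30% = 1.3339
β_Sable = 0.267 × 33.26% / 22.30% = 0.3982
β_P = Σ w_i β_i = 0.20×0.9957 + 0.29×0.5863 + 0.24×1.3339 + 0.27×0.3982 = 0.7968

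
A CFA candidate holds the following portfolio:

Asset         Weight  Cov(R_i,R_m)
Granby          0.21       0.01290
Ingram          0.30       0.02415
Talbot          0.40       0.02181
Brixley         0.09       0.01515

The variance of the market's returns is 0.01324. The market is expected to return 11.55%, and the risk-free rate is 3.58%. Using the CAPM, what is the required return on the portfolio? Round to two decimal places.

β_Granby = 0.01290 / 0.01324 = 0.9743
β_Ingram = 0.02415 / 0.01324 = 1.8240
β_Talbot = 0.02181 / 0.01324 = 1.6473
β_Brixley = 0.01515 / 0.01324 = 1.1443
β_P = Σ w_i β_i = 0.21×0.9743 + 0.30×1.8240 + 0.40×1.6473 + 0.09×1.1443 = 1.5137
MRP = 11.55% − 3.58% = 7.97%
E(R_P) = R_f + β_P × MRP = 3.58% + 1.5137 × 7.97% = 15.64%

15.64%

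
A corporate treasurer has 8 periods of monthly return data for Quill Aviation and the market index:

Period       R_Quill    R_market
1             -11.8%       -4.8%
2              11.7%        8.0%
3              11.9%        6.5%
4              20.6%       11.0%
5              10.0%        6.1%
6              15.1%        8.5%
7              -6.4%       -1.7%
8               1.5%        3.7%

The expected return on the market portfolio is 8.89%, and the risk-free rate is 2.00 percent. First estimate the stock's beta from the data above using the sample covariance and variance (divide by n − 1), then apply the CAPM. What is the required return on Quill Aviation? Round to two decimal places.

Mean R_i = (-11.8 + 11.7 + 11.9 + 20.6 + 10.0 + 15.1 − 6.4 + 1.5) / 8 = 6.5750%
Mean R_m = (-4.8 + 8.0 + 6.5 + 11.0 + 6.1 + 8.5 − 1.7 + 3.7) / 8 = 4.6625%
Σ(R_i − R̄_i)(R_m − R̄_m) = 414.7225  ⇒  Cov = 414.7225 / 7 = 59.2461
Σ(R_m − R̄_m)² = 202.4188  ⇒  Var(R_m) = 202.4188 / 7 = 28.9170
β = Cov / Var(R_m) = 59.2461 / 28.9170 = 2.0488
MRP = 8.89% − 2.00% = 6.89%
E(R) = R_f + β × MRP = 2.00% + 2.0488 × 6.89% = 16.12%

16.12%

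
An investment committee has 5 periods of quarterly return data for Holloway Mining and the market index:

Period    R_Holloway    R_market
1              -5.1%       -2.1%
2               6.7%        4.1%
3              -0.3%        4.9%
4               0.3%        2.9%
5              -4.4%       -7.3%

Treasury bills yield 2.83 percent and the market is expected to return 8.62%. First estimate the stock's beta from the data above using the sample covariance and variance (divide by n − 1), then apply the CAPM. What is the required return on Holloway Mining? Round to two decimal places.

6.73%

Mean R_i = (-5.1 + 6.7 − 0.3 + 0.3 − 4.4) / 5 = -0.5600%
Mean R_m = (-2.1 + 4.1 + 4.9 + 2.9 − 7.3) / 5 = 0.5000%
Σ(R_i − R̄_i)(R_m − R̄_m) = 71.1000  ⇒  Cov = 71.1000 / 4 = 17.7750
Σ(R_m − R̄_m)² = 105.6800  ⇒  Var(R_m) = 105.6800 / 4 = 26.4200
β = Cov / Var(R_m) = 17.7750 / 26.4200 = 0.6728
MRP = 8.62% − 2.83% = 5.79%
E(R) = R_f + β × MRP = 2.83% + 0.6728 × 5.79% = 6.73%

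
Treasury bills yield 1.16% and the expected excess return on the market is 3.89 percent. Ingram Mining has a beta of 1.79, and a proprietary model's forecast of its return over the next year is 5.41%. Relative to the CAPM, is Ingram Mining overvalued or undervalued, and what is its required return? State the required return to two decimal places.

Required return = R_f + β·MRP = 1.16% + 1.79 × 3.89% = 8.12%
Forecast 5.41% < required 8.12% → the stock plots below the SML → overvalued.

Overvalued; required return 8.12%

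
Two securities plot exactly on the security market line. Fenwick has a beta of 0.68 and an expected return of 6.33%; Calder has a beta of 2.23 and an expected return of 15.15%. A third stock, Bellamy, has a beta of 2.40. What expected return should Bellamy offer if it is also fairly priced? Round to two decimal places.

MRP (SML slope) = (15.15% − 6.33%) / (2.23 − 0.68) = 8.82% / 1.55 = 5.6903%
R_f (intercept) = 6.33% − 0.68 × 5.6903% = 2.4606%
E(R_Bellamy) = R_f + β × MRP = 2.4606% + 2.40 × 5.6903% = 16.12%

16.12%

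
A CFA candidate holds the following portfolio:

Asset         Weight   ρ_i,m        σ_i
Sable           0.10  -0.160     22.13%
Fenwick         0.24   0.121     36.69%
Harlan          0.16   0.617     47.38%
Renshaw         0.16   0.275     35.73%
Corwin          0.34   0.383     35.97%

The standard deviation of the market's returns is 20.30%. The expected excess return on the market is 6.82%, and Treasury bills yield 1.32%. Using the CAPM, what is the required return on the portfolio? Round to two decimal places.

β_Sable = -0.160 × 22.13% / 20.30% = -0.1744
β_Fenwick = 0.121 × 36.69% / 20.30% = 0.2187
β_Harlan = 0.617 × 47.38% / 20.30% = 1.4401
β_Renshaw = 0.275 × 35.73% / 20.30% = 0.4840
β_Corwin = 0.383 × 35.97% / 20.30% = 0.6786
β_P = Σ w_i β_i = 0.10×-0.1744 + 0.24×0.2187 + 0.16×1.4401 + 0.16×0.4840 + 0.34×0.6786 = 0.5736
E(R_P) = R_f + β_P × MRP = 1.32% + 0.5736 × 6.82% = 5.23%

5.23%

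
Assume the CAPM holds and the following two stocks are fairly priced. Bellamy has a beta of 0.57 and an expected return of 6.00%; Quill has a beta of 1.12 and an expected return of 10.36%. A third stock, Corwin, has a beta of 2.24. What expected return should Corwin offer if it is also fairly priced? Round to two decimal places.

19.24%

MRP (SML slope) = (10.36% − 6.00%) / (1.12 − 0.57) = 4.36% / 0.55 = 7.9273%
R_f (intercept) = 6.00% − 0.57 × 7.9273% = 1.4814%
E(R_Corwin) = R_f + β × MRP = 1.4814% + 2.24 × 7.9273% = 19.24%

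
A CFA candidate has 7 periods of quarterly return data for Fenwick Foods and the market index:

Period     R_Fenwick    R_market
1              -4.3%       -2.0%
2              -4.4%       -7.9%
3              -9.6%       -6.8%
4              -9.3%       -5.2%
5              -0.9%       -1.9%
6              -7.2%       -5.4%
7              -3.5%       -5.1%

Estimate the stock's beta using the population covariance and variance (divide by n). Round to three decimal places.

Mean R_i = (-4.3 − 4.4 − 9.6 − 9.3 − 0.9 − 7.2 − 3.5) / 7 = -5.6000%
Mean R_m = (-2.0 − 7.9 − 6.8 − 5.2 − 1.9 − 5.4 − 5.1) / 7 = -4.9000%
Σ(R_i − R̄_i)(R_m − R̄_m) = 23.3600  ⇒  Cov = 23.3600 / 7 = 3.3371
Σ(R_m − R̄_m)² = 30.4000  ⇒  Var(R_m) = 30.4000 / 7 = 4.3429
β = Cov / Var(R_m) = 3.3371 / 4.3429 = 0.7684

0.768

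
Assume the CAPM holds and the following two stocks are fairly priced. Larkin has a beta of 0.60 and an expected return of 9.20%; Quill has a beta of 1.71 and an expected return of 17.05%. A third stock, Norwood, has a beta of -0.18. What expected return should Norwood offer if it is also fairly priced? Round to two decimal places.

3.68%

MRP (SML slope) = (17.05% − 9.20%) / (1.71 − 0.60) = 7.85% / 1.11 = 7.0721%
R_f (intercept) = 9.20% − 0.60 × 7.0721% = 4.9567%
E(R_Norwood) = R_f + β × MRP = 4.9567% + -0.18 × 7.0721% = 3.68%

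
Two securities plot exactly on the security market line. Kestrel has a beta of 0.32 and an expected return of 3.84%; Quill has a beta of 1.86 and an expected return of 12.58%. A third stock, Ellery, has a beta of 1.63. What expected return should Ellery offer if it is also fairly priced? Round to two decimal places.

11.27%

MRP (SML slope) = (12.58% − 3.84%) / (1.86 − 0.32) = 8.74% / 1.54 = 5.6753%
R_f (intercept) = 3.84% − 0.32 × 5.6753% = 2.0239%
E(R_Ellery) = R_f + β × MRP = 2.0239% + 1.63 × 5.6753% = 11.27%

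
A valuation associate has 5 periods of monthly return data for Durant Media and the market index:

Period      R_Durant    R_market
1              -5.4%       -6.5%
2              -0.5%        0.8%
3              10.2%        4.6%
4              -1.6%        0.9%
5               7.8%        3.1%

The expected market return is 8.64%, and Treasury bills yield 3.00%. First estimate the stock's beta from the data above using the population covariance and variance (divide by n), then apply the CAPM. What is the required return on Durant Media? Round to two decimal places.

10.61%

Mean R_i = (-5.4 − 0.5 + 10.2 − 1.6 + 7.8) / 5 = 2.1000%
Mean R_m = (-6.5 + 0.8 + 4.6 + 0.9 + 3.1) / 5 = 0.5800%
Σ(R_i − R̄_i)(R_m − R̄_m) = 98.2700  ⇒  Cov = 98.2700 / 5 = 19.6540
Σ(R_m − R̄_m)² = 72.7880  ⇒  Var(R_m) = 72.7880 / 5 = 14.5576
β = Cov / Var(R_m) = 19.6540 / 14.5576 = 1.3501
MRP = 8.64% − 3.00% = 5.64%
E(R) = R_f + β × MRP = 3.00% + 1.3501 × 5.64% = 10.61%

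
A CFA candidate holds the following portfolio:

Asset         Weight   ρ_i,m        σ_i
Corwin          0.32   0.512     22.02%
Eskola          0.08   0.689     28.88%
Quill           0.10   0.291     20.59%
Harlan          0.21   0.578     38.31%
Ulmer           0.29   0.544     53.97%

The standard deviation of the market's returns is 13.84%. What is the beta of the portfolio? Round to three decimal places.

1.370

β_Corwin = 0.512 × 22.02% / 13.84% = 0.8146
β_Eskola = 0.689 × 28.88% / 13.84% = 1.4377
β_Quill = 0.291 × 20.59% / 13.84% = 0.4329
β_Harlan = 0.578 × 38.31% / 13.84% = 1.5999
β_Ulmer = 0.544 × 53.97% / 13.84% = 2.1214
β_P = Σ w_i β_i = 0.32×0.8146 + 0.08×1.4377 + 0.10×0.4329 + 0.21×1.5999 + 0.29×2.1214 = 1.3702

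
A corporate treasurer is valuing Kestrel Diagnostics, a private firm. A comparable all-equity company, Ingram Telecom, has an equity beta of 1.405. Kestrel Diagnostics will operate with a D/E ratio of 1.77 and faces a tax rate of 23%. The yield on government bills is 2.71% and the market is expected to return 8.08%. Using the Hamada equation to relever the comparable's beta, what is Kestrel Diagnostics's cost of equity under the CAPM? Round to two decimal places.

20.54%

β_L = β_U × [1 + (1 − t)(D/E)] = 1.405 × [1 + (1 − 0.23) × 1.77]
    = 1.405 × [1 + 0.77 × 1.77] = 1.405 × 2.3629 = 3.3199
MRP = 8.08% − 2.71% = 5.37%
E(R) = R_f + β_L × MRP = 2.71% + 3.3199 × 5.37% = 20.54%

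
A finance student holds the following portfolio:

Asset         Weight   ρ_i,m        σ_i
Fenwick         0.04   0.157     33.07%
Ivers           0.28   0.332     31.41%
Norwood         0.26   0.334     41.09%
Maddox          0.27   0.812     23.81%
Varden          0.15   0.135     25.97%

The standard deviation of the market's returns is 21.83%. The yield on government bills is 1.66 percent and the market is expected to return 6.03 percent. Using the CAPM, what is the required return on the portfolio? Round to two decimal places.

4.15%

β_Fenwick = 0.157 × 33.07% / 21.83% = 0.2378
β_Ivers = 0.332 × 31.41% / 21.83% = 0.4777
β_Norwood = 0.334 × 41.09% / 21.83% = 0.6287
β_Maddox = 0.812 × 23.81% / 21.83% = 0.8856
β_Varden = 0.135 × 25.97% / 21.83% = 0.1606
β_P = Σ w_i β_i = 0.04×0.2378 + 0.28×0.4777 + 0.26×0.6287 + 0.27×0.8856 + 0.15×0.1606 = 0.5699
MRP = 6.03% − 1.66% = 4.37%
E(R_P) = R_f + β_P × MRP = 1.66% + 0.5699 × 4.37% = 4.15%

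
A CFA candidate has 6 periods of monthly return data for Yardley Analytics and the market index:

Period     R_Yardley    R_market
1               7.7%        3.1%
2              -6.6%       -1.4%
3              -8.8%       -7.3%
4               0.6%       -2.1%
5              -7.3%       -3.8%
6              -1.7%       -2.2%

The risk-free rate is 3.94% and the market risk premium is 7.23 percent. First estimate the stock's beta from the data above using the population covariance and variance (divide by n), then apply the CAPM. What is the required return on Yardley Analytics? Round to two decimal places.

Mean R_i = (7.7 − 6.6 − 8.8 + 0.6 − 7.3 − 1.7) / 6 = -2.6833%
Mean R_m = (3.1 − 1.4 − 7.3 − 2.1 − 3.8 − 2.2) / 6 = -2.2833%
Σ(R_i − R̄_i)(R_m − R̄_m) = 90.8083  ⇒  Cov = 90.8083 / 6 = 15.1347
Σ(R_m − R̄_m)² = 57.2683  ⇒  Var(R_m) = 57.2683 / 6 = 9.5447
β = Cov / Var(R_m) = 15.1347 / 9.5447 = 1.5857
E(R) = R_f + β × MRP = 3.94% + 1.5857 × 7.23% = 15.40%

15.40%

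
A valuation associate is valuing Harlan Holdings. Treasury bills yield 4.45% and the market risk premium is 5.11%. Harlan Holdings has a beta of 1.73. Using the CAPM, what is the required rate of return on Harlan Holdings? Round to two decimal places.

13.29%

E(R) = R_f + β × MRP = 4.45% + 1.73 × 5.11% = 13.29%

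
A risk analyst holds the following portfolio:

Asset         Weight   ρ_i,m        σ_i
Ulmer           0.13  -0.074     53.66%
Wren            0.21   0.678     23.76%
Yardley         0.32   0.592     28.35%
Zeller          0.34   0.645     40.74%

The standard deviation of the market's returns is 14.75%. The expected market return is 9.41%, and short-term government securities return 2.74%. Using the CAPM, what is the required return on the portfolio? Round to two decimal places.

β_Ulmer = -0.074 × 53.66% / 14.75% = -0.2692
β_Wren = 0.678 × 23.76% / 14.75% = 1.0922
β_Yardley = 0.592 × 28.35% / 14.75% = 1.1378
β_Zeller = 0.645 × 40.74% / 14.75% = 1.7815
β_P = Σ w_i β_i = 0.13×-0.2692 + 0.21×1.0922 + 0.32×1.1378 + 0.34×1.7815 = 1.1642
MRP = 9.41% − 2.74% = 6.67%
E(R_P) = R_f + β_P × MRP = 2.74% + 1.1642 × 6.67% = 10.51%

10.51%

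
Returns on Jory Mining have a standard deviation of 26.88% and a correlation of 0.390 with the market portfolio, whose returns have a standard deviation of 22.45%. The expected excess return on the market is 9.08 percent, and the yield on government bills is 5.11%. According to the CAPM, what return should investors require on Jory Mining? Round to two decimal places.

β = ρ × σ_i / σ_m = 0.390 × 26.88% / 22.45% = 0.4670
E(R) = 5.11% + 0.4670 × 9.08% = 9.35%

9.35%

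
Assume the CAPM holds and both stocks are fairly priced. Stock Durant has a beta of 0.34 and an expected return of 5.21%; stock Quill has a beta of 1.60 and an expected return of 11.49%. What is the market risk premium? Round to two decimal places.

Both satisfy E(R) = R_f + β·MRP, so the slope of the SML is
MRP = (11.49% − 5.21%) / (1.60 − 0.34) = 6.28% / 1.26 = 4.9841%

4.98%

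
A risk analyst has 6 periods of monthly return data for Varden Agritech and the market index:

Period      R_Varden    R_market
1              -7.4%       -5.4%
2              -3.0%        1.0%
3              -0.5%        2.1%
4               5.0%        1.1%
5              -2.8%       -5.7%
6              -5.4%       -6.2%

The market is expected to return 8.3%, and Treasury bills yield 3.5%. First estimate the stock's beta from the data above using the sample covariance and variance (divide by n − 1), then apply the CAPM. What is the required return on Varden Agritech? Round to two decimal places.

Mean R_i = (-7.4 − 3.0 − 0.5 + 5.0 − 2.8 − 5.4) / 6 = -2.3500%
Mean R_m = (-5.4 + 1.0 + 2.1 + 1.1 − 5.7 − 6.2) / 6 = -2.1833%
Σ(R_i − R̄_i)(R_m − R̄_m) = 60.0650  ⇒  Cov = 60.0650 / 5 = 12.0130
Σ(R_m − R̄_m)² = 78.1083  ⇒  Var(R_m) = 78.1083 / 5 = 15.6217
β = Cov / Var(R_m) = 12.0130 / 15.6217 = 0.7690
MRP = 8.3% − 3.5% = 4.80%
E(R) = R_f + β × MRP = 3.5% + 0.7690 × 4.8% = 7.19%

7.19%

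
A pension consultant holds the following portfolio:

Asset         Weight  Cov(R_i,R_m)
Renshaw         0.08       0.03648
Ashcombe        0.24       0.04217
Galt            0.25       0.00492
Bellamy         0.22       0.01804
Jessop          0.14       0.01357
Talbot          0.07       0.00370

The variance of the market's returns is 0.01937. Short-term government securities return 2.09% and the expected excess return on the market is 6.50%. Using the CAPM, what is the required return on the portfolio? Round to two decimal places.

β_Renshaw = 0.03648 / 0.01937 = 1.8833
β_Ashcombe = 0.04217 / 0.01937 = 2.1771
β_Galt = 0.00492 / 0.01937 = 0.2540
β_Bellamy = 0.01804 / 0.01937 = 0.9313
β_Jessop = 0.01357 / 0.01937 = 0.7006
β_Talbot = 0.00370 / 0.01937 = 0.1910
β_P = Σ w_i β_i = 0.08×1.8833 + 0.24×2.1771 + 0.25×0.2540 + 0.22×0.9313 + 0.14×0.7006 + 0.07×0.1910 = 1.0530
E(R_P) = R_f + β_P × MRP = 2.09% + 1.0530 × 6.50% = 8.93%

8.93%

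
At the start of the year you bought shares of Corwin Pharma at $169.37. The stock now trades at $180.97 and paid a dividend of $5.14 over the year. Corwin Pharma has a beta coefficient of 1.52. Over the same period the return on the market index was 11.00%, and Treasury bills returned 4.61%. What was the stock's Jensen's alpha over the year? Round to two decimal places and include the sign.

-4.44%

Realised HPR = (P1 + D1 − P0) / P0 = (180.97 + 5.14 − 169.37) / 169.37 = 16.74 / 169.37 = 9.8837%
MRP = 11.00% − 4.61% = 6.39%
CAPM required = R_f + β·MRP = 4.61% + 1.52 × 6.39% = 14.3228%
α = realised − required = 9.8837% − 14.3228% = -4.44%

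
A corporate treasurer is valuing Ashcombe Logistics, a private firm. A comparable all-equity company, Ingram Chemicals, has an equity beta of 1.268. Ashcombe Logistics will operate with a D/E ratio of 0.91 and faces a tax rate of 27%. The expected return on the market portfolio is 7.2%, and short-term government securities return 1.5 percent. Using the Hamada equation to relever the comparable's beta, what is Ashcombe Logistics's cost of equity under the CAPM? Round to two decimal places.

β_L = β_U × [1 + (1 − t)(D/E)] = 1.268 × [1 + (1 − 0.27) × 0.91]
    = 1.268 × [1 + 0.73 × 0.91] = 1.268 × 1.6643 = 2.1103
MRP = 7.2% − 1.5% = 5.70%
E(R) = R_f + β_L × MRP = 1.5% + 2.1103 × 5.7% = 13.53%

13.53%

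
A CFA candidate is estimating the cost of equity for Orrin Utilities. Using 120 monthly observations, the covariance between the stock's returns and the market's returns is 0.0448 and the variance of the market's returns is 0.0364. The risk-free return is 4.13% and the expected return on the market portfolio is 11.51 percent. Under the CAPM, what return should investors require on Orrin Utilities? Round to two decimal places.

β = Cov(R_i, R_m) / Var(R_m) = 0.0448 / 0.0364 = 1.2308
MRP = 11.51% − 4.13% = 7.38%
E(R) = R_f + β × MRP = 4.13% + 1.2308 × 7.38% = 13.21%

13.21%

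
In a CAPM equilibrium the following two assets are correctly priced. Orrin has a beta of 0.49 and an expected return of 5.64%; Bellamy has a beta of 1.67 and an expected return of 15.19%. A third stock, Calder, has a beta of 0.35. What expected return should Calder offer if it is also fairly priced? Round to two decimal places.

MRP (SML slope) = (15.19% − 5.64%) / (1.67 − 0.49) = 9.55% / 1.18 = 8.0932%
R_f (intercept) = 5.64% − 0.49 × 8.0932% = 1.6743%
E(R_Calder) = R_f + β × MRP = 1.6743% + 0.35 × 8.0932% = 4.51%

4.51%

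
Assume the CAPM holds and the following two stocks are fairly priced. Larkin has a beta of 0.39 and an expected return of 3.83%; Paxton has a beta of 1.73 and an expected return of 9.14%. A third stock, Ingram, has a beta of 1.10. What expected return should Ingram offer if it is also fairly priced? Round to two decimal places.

6.64%

MRP (SML slope) = (9.14% − 3.83%) / (1.73 − 0.39) = 5.31% / 1.34 = 3.9627%
R_f (intercept) = 3.83% − 0.39 × 3.9627% = 2.2845%
E(R_Ingram) = R_f + β × MRP = 2.2845% + 1.10 × 3.9627% = 6.64%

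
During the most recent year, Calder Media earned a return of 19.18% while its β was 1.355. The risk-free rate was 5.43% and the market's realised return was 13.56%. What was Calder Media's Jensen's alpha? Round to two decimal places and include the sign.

Market excess return = 13.56% − 5.43% = 8.13%
CAPM benchmark = R_f + β(R_m − R_f) = 5.43% + 1.355 × 8.13% = 16.44615%
α = actual − benchmark = 19.18% − 16.44615% = +2.73%

+2.73%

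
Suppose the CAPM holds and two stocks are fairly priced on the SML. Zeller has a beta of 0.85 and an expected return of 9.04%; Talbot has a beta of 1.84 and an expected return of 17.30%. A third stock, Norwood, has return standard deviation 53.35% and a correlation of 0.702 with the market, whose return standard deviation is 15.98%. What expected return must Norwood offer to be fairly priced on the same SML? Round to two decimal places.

MRP = (17.30% − 9.04%) / (1.84 − 0.85) = 8.3434%
R_f = 9.04% − 0.85 × 8.3434% = 1.9481%
β_Norwood = ρ·σ_i/σ_m = 0.702 × 53.35 / 15.98 = 2.3437
E(R_Norwood) = R_f + β × MRP = 1.9481% + 2.3437 × 8.3434% = 21.50%

21.50%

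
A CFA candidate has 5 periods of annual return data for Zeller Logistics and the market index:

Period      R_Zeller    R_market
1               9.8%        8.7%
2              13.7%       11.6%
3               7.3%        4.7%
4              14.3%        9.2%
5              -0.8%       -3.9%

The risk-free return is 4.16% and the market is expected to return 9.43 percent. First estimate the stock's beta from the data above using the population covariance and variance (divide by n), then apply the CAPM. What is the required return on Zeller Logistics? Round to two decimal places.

Mean R_i = (9.8 + 13.7 + 7.3 + 14.3 − 0.8) / 5 = 8.8600%
Mean R_m = (8.7 + 11.6 + 4.7 + 9.2 − 3.9) / 5 = 6.0600%
Σ(R_i − R̄_i)(R_m − R̄_m) = 144.7120  ⇒  Cov = 144.7120 / 5 = 28.9424
Σ(R_m − R̄_m)² = 148.5720  ⇒  Var(R_m) = 148.5720 / 5 = 29.7144
β = Cov / Var(R_m) = 28.9424 / 29.7144 = 0.9740
MRP = 9.43% − 4.16% = 5.27%
E(R) = R_f + β × MRP = 4.16% + 0.9740 × 5.27% = 9.29%

9.29%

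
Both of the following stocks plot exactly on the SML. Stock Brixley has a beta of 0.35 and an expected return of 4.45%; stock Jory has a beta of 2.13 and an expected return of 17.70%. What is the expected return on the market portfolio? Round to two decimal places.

Both satisfy E(R) = R_f + β·MRP, so the slope of the SML is
MRP = (17.70% − 4.45%) / (2.13 − 0.35) = 13.25% / 1.78 = 7.4438%
R_f = E(R_Brixley) − β_Brixley·MRP = 4.45% − 0.35 × 7.4438% = 1.8447%
E(R_m) = R_f + MRP = 1.8447% + 7.4438% = 9.29%

9.29%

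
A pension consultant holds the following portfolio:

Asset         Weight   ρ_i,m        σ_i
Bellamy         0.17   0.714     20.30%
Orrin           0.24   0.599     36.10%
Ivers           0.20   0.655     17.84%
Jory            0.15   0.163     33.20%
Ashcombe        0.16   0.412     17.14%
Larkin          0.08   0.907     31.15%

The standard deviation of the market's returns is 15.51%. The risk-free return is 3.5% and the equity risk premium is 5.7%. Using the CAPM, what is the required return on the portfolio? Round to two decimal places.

8.72%

β_Bellamy = 0.714 × 20.30% / 15.51% = 0.9345
β_Orrin = 0.599 × 36.10% / 15.51% = 1.3942
β_Ivers = 0.655 × 17.84% / 15.51% = 0.7534
β_Jory = 0.163 × 33.20% / 15.51% = 0.3489
β_Ashcombe = 0.412 × 17.14% / 15.51% = 0.4553
β_Larkin = 0.907 × 31.15% / 15.51% = 1.8216
β_P = Σ w_i β_i = 0.17×0.9345 + 0.24×1.3942 + 0.20×0.7534 + 0.15×0.3489 + 0.16×0.4553 + 0.08×1.8216 = 0.9151
E(R_P) = R_f + β_P × MRP = 3.5% + 0.9151 × 5.7% = 8.72%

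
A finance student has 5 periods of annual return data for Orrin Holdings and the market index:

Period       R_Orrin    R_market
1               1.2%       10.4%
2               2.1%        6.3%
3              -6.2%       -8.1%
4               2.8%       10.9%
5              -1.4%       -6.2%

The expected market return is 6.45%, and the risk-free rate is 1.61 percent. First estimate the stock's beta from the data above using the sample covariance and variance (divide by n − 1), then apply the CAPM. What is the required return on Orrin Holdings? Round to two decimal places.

Mean R_i = (1.2 + 2.1 − 6.2 + 2.8 − 1.4) / 5 = -0.3000%
Mean R_m = (10.4 + 6.3 − 8.1 + 10.9 − 6.2) / 5 = 2.6600%
Σ(R_i − R̄_i)(R_m − R̄_m) = 119.1200  ⇒  Cov = 119.1200 / 4 = 29.7800
Σ(R_m − R̄_m)² = 335.3320  ⇒  Var(R_m) = 335.3320 / 4 = 83.8330
β = Cov / Var(R_m) = 29.7800 / 83.8330 = 0.3552
MRP = 6.45% − 1.61% = 4.84%
E(R) = R_f + β × MRP = 1.61% + 0.3552 × 4.84% = 3.33%

3.33%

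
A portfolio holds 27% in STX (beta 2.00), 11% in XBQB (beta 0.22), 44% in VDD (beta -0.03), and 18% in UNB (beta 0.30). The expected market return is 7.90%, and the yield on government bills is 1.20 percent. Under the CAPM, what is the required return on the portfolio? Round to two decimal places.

β_P = Σ w_i β_i = 0.27×2.00 + 0.11×0.22 + 0.44×-0.03 + 0.18×0.30 = 0.6050
MRP = 7.90% − 1.20% = 6.70%
E(R_P) = R_f + β_P × MRP = 1.20% + 0.6050 × 6.70% = 5.25%

5.25%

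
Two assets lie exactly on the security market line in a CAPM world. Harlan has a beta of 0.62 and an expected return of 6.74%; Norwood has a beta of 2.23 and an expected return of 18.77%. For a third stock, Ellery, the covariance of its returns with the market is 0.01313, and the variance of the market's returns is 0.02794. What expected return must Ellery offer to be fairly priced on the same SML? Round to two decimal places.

MRP = (18.77% − 6.74%) / (2.23 − 0.62) = 7.4720%
R_f = 6.74% − 0.62 × 7.4720% = 2.1074%
β_Ellery = Cov / Var(R_m) = 0.01313 / 0.02794 = 0.4699
E(R_Ellery) = R_f + β × MRP = 2.1074% + 0.4699 × 7.4720% = 5.62%

5.62%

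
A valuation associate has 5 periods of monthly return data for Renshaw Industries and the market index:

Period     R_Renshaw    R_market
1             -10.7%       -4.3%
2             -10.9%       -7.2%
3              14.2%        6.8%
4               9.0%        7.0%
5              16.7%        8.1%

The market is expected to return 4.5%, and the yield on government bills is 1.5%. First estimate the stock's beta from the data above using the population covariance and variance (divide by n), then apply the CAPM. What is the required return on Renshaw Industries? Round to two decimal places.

6.96%

Mean R_i = (-10.7 − 10.9 + 14.2 + 9.0 + 16.7) / 5 = 3.6600%
Mean R_m = (-4.3 − 7.2 + 6.8 + 7.0 + 8.1) / 5 = 2.0800%
Σ(R_i − R̄_i)(R_m − R̄_m) = 381.2560  ⇒  Cov = 381.2560 / 5 = 76.2512
Σ(R_m − R̄_m)² = 209.5480  ⇒  Var(R_m) = 209.5480 / 5 = 41.9096
β = Cov / Var(R_m) = 76.2512 / 41.9096 = 1.8194
MRP = 4.5% − 1.5% = 3.00%
E(R) = R_f + β × MRP = 1.5% + 1.8194 × 3.0% = 6.96%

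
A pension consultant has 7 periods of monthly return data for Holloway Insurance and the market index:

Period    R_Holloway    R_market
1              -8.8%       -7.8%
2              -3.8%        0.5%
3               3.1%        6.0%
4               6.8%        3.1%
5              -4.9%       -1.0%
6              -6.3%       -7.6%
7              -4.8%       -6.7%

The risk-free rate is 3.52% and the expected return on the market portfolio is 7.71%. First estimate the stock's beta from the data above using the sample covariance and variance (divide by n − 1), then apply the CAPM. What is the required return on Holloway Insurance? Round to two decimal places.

Mean R_i = (-8.8 − 3.8 + 3.1 + 6.8 − 4.9 − 6.3 − 4.8) / 7 = -2.6714%
Mean R_m = (-7.8 + 0.5 + 6.0 + 3.1 − 1.0 − 7.6 − 6.7) / 7 = -1.9286%
Σ(R_i − R̄_i)(R_m − R̄_m) = 155.2957  ⇒  Cov = 155.2957 / 6 = 25.8826
Σ(R_m − R̄_m)² = 184.3143  ⇒  Var(R_m) = 184.3143 / 6 = 30.7191
β = Cov / Var(R_m) = 25.8826 / 30.7191 = 0.8426
MRP = 7.71% − 3.52% = 4.19%
E(R) = R_f + β × MRP = 3.52% + 0.8426 × 4.19% = 7.05%

7.05%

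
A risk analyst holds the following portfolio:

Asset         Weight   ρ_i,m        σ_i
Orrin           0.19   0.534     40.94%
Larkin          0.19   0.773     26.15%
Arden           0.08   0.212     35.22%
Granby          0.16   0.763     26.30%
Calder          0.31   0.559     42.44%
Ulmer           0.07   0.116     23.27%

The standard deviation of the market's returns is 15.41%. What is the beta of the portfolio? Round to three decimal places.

1.255

β_Orrin = 0.534 × 40.94% / 15.41% = 1.4187
β_Larkin = 0.773 × 26.15% / 15.41% = 1.3117
β_Arden = 0.212 × 35.22% / 15.41% = 0.4845
β_Granby = 0.763 × 26.30% / 15.41% = 1.3022
β_Calder = 0.559 × 42.44% / 15.41% = 1.5395
β_Ulmer = 0.116 × 23.27% / 15.41% = 0.1752
β_P = Σ w_i β_i = 0.19×1.4187 + 0.19×1.3117 + 0.08×0.4845 + 0.16×1.3022 + 0.31×1.5395 + 0.07×0.1752 = 1.2554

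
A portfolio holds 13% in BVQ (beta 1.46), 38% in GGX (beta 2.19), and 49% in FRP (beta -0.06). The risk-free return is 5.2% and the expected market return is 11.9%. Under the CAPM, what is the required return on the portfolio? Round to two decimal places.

β_P = Σ w_i β_i = 0.13×1.46 + 0.38×2.19 + 0.49×-0.06 = 0.9926
MRP = 11.9% − 5.2% = 6.70%
E(R_P) = R_f + β_P × MRP = 5.2% + 0.9926 × 6.7% = 11.85%

11.85%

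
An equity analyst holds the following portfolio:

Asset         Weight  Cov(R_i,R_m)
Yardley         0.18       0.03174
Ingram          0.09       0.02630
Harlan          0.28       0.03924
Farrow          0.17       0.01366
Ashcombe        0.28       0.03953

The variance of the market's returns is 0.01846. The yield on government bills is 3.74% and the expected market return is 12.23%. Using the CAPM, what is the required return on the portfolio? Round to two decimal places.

β_Yardley = 0.03174 / 0.01846 = 1.7194
β_Ingram = 0.02630 / 0.01846 = 1.4247
β_Harlan = 0.03924 / 0.01846 = 2.1257
β_Farrow = 0.01366 / 0.01846 = 0.7400
β_Ashcombe = 0.03953 / 0.01846 = 2.1414
β_P = Σ w_i β_i = 0.18×1.7194 + 0.09×1.4247 + 0.28×2.1257 + 0.17×0.7400 + 0.28×2.1414 = 1.7583
MRP = 12.23% − 3.74% = 8.49%
E(R_P) = R_f + β_P × MRP = 3.74% + 1.7583 × 8.49% = 18.67%

18.67%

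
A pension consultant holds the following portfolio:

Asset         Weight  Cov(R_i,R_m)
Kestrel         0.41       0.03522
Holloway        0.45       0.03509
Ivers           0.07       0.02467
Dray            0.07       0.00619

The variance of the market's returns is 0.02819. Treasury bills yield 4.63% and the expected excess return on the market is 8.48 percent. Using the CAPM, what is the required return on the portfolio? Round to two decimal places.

β_Kestrel = 0.03522 / 0.02819 = 1.2494
β_Holloway = 0.03509 / 0.02819 = 1.2448
β_Ivers = 0.02467 / 0.02819 = 0.8751
β_Dray = 0.00619 / 0.02819 = 0.2196
β_P = Σ w_i β_i = 0.41×1.2494 + 0.45×1.2448 + 0.07×0.8751 + 0.07×0.2196 = 1.1490
E(R_P) = R_f + β_P × MRP = 4.63% + 1.1490 × 8.48% = 14.37%

14.37%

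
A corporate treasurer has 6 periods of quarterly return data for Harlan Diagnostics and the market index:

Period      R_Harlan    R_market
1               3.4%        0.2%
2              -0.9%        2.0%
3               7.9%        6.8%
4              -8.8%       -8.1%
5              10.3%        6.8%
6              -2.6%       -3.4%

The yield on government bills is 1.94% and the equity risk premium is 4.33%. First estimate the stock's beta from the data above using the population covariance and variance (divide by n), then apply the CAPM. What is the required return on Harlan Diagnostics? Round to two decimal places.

6.92%

Mean R_i = (3.4 − 0.9 + 7.9 − 8.8 + 10.3 − 2.6) / 6 = 1.5500%
Mean R_m = (0.2 + 2.0 + 6.8 − 8.1 + 6.8 − 3.4) / 6 = 0.7167%
Σ(R_i − R̄_i)(R_m − R̄_m) = 196.0950  ⇒  Cov = 196.0950 / 6 = 32.6825
Σ(R_m − R̄_m)² = 170.6083  ⇒  Var(R_m) = 170.6083 / 6 = 28.4347
β = Cov / Var(R_m) = 32.6825 / 28.4347 = 1.1494
E(R) = R_f + β × MRP = 1.94% + 1.1494 × 4.33% = 6.92%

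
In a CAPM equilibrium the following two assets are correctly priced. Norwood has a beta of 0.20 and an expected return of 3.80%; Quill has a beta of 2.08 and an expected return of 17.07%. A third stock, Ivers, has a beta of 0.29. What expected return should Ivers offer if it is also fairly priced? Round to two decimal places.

MRP (SML slope) = (17.07% − 3.80%) / (2.08 − 0.20) = 13.27% / 1.88 = 7.0585%
R_f (intercept) = 3.80% − 0.20 × 7.0585% = 2.3883%
E(R_Ivers) = R_f + β × MRP = 2.3883% + 0.29 × 7.0585% = 4.44%

4.44%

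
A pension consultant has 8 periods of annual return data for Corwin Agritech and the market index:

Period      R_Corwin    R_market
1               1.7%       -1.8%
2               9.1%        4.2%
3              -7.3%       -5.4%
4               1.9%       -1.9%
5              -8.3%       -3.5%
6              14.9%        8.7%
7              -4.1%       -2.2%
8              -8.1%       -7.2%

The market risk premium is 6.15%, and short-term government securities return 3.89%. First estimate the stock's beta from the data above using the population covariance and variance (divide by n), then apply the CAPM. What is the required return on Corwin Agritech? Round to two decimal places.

13.60%

Mean R_i = (1.7 + 9.1 − 7.3 + 1.9 − 8.3 + 14.9 − 4.1 − 8.1) / 8 = -0.0250%
Mean R_m = (-1.8 + 4.2 − 5.4 − 1.9 − 3.5 + 8.7 − 2.2 − 7.2) / 8 = -1.1375%
Σ(R_i − R̄_i)(R_m − R̄_m) = 296.7625  ⇒  Cov = 296.7625 / 8 = 37.0953
Σ(R_m − R̄_m)² = 187.9188  ⇒  Var(R_m) = 187.9188 / 8 = 23.4899
β = Cov / Var(R_m) = 37.0953 / 23.4899 = 1.5792
E(R) = R_f + β × MRP = 3.89% + 1.5792 × 6.15% = 13.60%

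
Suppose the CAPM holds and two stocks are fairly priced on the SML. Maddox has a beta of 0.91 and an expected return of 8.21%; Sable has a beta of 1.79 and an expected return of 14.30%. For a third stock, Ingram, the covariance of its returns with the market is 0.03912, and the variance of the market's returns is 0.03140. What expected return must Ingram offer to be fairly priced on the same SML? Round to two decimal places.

10.53%

MRP = (14.30% − 8.21%) / (1.79 − 0.91) = 6.9205%
R_f = 8.21% − 0.91 × 6.9205% = 1.9123%
β_Ingram = Cov / Var(R_m) = 0.03912 / 0.03140 = 1.2459
E(R_Ingram) = R_f + β × MRP = 1.9123% + 1.2459 × 6.9205% = 10.53%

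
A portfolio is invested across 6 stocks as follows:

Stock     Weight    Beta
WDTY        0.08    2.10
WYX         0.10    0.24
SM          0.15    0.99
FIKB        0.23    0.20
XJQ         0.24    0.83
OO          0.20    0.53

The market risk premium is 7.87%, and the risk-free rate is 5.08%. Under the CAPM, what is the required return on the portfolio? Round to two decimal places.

10.52%

β_P = Σ w_i β_i = 0.08×2.10 + 0.10×0.24 + 0.15×0.99 + 0.23×0.20 + 0.24×0.83 + 0.20×0.53 = 0.6917
E(R_P) = R_f + β_P × MRP = 5.08% + 0.6917 × 7.87% = 10.52%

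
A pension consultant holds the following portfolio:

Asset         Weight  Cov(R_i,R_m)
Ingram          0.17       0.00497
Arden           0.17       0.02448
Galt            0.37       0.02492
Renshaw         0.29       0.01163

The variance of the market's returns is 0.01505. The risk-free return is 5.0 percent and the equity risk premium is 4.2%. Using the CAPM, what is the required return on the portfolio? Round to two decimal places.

β_Ingram = 0.00497 / 0.01505 = 0.3302
β_Arden = 0.02448 / 0.01505 = 1.6266
β_Galt = 0.02492 / 0.01505 = 1.6558
β_Renshaw = 0.01163 / 0.01505 = 0.7728
β_P = Σ w_i β_i = 0.17×0.3302 + 0.17×1.6266 + 0.37×1.6558 + 0.29×0.7728 = 1.1694
E(R_P) = R_f + β_P × MRP = 5.0% + 1.1694 × 4.2% = 9.91%

9.91%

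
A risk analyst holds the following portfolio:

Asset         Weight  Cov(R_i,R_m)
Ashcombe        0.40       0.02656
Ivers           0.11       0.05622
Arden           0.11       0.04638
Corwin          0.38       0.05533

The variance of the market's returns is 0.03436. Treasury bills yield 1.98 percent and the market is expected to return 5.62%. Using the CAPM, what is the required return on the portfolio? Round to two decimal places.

β_Ashcombe = 0.02656 / 0.03436 = 0.7730
β_Ivers = 0.05622 / 0.03436 = 1.6362
β_Arden = 0.04638 / 0.03436 = 1.3498
β_Corwin = 0.05533 / 0.03436 = 1.6103
β_P = Σ w_i β_i = 0.40×0.7730 + 0.11×1.6362 + 0.11×1.3498 + 0.38×1.6103 = 1.2496
MRP = 5.62% − 1.98% = 3.64%
E(R_P) = R_f + β_P × MRP = 1.98% + 1.2496 × 3.64% = 6.53%

6.53%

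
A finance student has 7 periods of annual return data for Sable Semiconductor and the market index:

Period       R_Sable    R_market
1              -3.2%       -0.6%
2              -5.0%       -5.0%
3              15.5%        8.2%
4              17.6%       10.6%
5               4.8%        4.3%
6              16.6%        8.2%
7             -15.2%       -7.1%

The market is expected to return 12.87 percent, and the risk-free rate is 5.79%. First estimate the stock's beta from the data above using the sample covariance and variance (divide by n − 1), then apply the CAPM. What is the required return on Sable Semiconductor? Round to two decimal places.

18.48%

Mean R_i = (-3.2 − 5.0 + 15.5 + 17.6 + 4.8 + 16.6 − 15.2) / 7 = 4.4429%
Mean R_m = (-0.6 − 5.0 + 8.2 + 10.6 + 4.3 + 8.2 − 7.1) / 7 = 2.6571%
Σ(R_i − R̄_i)(R_m − R̄_m) = 522.6229  ⇒  Cov = 522.6229 / 6 = 87.1038
Σ(R_m − R̄_m)² = 291.6771  ⇒  Var(R_m) = 291.6771 / 6 = 48.6129
β = Cov / Var(R_m) = 87.1038 / 48.6129 = 1.7918
MRP = 12.87% − 5.79% = 7.08%
E(R) = R_f + β × MRP = 5.79% + 1.7918 × 7.08% = 18.48%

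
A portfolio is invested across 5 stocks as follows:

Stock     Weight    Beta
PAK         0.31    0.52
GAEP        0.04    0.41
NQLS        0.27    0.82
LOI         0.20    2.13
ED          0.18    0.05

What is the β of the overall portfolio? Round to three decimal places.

0.834

β_P = Σ w_i β_i = 0.31×0.52 + 0.04×0.41 + 0.27×0.82 + 0.20×2.13 + 0.18×0.05 = 0.8340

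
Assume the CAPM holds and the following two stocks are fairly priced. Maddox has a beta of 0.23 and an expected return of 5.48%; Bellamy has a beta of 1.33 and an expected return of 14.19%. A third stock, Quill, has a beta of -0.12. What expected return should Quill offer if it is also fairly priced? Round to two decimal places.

MRP (SML slope) = (14.19% − 5.48%) / (1.33 − 0.23) = 8.71% / 1.10 = 7.9182%
R_f (intercept) = 5.48% − 0.23 × 7.9182% = 3.6588%
E(R_Quill) = R_f + β × MRP = 3.6588% + -0.12 × 7.9182% = 2.71%

2.71%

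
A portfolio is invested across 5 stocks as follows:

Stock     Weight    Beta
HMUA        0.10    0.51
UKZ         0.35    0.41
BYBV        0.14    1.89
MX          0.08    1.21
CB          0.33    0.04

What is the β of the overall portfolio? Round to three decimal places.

β_P = Σ w_i β_i = 0.10×0.51 + 0.35×0.41 + 0.14×1.89 + 0.08×1.21 + 0.33×0.04 = 0.5691

0.569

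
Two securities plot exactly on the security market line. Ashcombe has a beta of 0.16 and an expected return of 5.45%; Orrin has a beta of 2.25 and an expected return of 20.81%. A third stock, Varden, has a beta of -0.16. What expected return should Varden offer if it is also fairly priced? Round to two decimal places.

3.10%

MRP (SML slope) = (20.81% − 5.45%) / (2.25 − 0.16) = 15.36% / 2.09 = 7.3493%
R_f (intercept) = 5.45% − 0.16 × 7.3493% = 4.2741%
E(R_Varden) = R_f + β × MRP = 4.2741% + -0.16 × 7.3493% = 3.10%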